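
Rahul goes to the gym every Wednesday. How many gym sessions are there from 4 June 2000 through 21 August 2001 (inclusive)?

63 Wednesdays

4 June 2000 is a Sunday.
From 4 June 2000 to 21 August 2001 is 444 days inclusive.
444 = 7 × 63 + 3, so there are 63 full weeks plus 3 extra days.
Each full week contributes one Wednesday: 63 so far.
The 3 extra days are Sun, Mon, Tue — none qualify.
Total: 63 + 0 = 63.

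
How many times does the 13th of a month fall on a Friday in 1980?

The 13th falls on a Friday when the month's 13th has weekday Fri.
Jan 13 is Sun; Feb 13 is Wed; Mar 13 is Thu; Apr 13 is Sun; May 13 is Tue; Jun 13 is Fri ✓; Jul 13 is Sun; Aug 13 is Wed; Sep 13 is Sat; Oct 13 is Mon; Nov 13 is Thu; Dec 13 is Sat.
Friday the 13ths: Jun.

1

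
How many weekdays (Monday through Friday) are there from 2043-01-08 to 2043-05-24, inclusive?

97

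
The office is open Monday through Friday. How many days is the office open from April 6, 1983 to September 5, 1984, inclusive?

April 6, 1983 is a Wednesday.
That's 519 days from start to end, counting both.
519 = 7 × 74 + 1, so there are 74 full weeks plus 1 extra day.
Each full week contributes 5 weekdays (Mon–Fri): 74 × 5 = 370.
The 1 extra day is Wed — 1 of them qualifies.
Total: 370 + 1 = 371.

371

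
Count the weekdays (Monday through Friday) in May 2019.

23 weekdays

May 1, 2019 is a Wednesday.
From May 1, 2019 to May 31, 2019 is 31 days inclusive.
31 = 7 × 4 + 3, so there are 4 full weeks plus 3 extra days.
Each full week contributes 5 weekdays (Mon–Fri): 4 × 5 = 20.
The 3 extra days are Wed, Thu, Fri — 3 of them qualify.
Total: 20 + 3 = 23.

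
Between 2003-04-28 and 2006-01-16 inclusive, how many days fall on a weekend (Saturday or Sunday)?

284

2003-04-28 is a Monday.
From 2003-04-28 to 2006-01-16 is 995 days inclusive.
995 = 7 × 142 + 1, so there are 142 full weeks plus 1 extra day.
Each full week contributes 2 weekend days (Sat, Sun): 142 × 2 = 284.
The 1 extra day is Monday — none qualify.
Total: 284 + 0 = 284.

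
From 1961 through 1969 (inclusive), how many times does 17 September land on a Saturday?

1

Day of week of September 17 in each year:
1961: Sun, 1962: Mon, 1963: Tue, 1964: Thu, 1965: Fri, 1966: Sat ✓, 1967: Sun, 1968: Tue, 1969: Wed
Saturdays: 1966.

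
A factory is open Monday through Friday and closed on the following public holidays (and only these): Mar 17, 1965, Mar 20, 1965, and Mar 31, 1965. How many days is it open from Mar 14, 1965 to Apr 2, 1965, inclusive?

Mar 14, 1965 is a Sunday.
From Mar 14, 1965 to Apr 2, 1965 is 20 days inclusive.
20 = 7 × 2 + 6, so there are 2 full weeks plus 6 extra days.
Each full week contributes 5 weekdays (Mon–Fri): 2 × 5 = 10.
The 6 extra days are Sun, Mon, Tue, Wed, Thu, Fri — 5 of them qualify.
Total: 10 + 5 = 15.
Holidays: Mar 17, 1965 (Wed); Mar 20, 1965 (Sat); Mar 31, 1965 (Wed).
2 of the 3 holidays fall on weekdays; the rest are weekends and were already excluded.
Business days: 15 − 2 = 13.

13 business days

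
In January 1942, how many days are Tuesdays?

4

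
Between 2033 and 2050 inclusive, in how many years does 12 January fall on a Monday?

Day of week of January 12 in each year:
2033: Wed, 2034: Thu, 2035: Fri, 2036: Sat, 2037: Mon ✓, 2038: Tue, 2039: Wed, 2040: Thu, 2041: Sat, 2042: Sun, 2043: Mon ✓, 2044: Tue, 2045: Thu, 2046: Fri, 2047: Sat, 2048: Sun, 2049: Tue, 2050: Wed
Mondays: 2037, 2043.

2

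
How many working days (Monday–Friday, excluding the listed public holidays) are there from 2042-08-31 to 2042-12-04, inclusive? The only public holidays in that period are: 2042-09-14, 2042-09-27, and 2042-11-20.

68 working days

2042-08-31 is a Sunday.
The range spans 96 days (inclusive of both endpoints).
96 = 7 × 13 + 5, so there are 13 full weeks plus 5 extra days.
Each full week contributes 5 weekdays (Mon–Fri): 13 × 5 = 65.
The 5 extra days are Sun, Mon, Tue, Wed, Thu — 4 of them qualify.
Total: 65 + 4 = 69.
Holidays: 2042-09-14 (Sun); 2042-09-27 (Sat); 2042-11-20 (Thu).
1 of the 3 holidays fall on weekdays; the rest are weekends and were already excluded.
Business days: 69 − 1 = 68.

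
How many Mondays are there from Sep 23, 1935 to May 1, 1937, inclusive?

84

Sep 23, 1935 is a Monday.
That's 587 days from start to end, counting both.
587 = 7 × 83 + 6, so there are 83 full weeks plus 6 extra days.
Each full week contributes one Monday: 83 so far.
The 6 extra days are Monday, Tuesday, Wednesday, Thursday, Friday, Saturday — 1 of them qualifies.
Total: 83 + 1 = 84.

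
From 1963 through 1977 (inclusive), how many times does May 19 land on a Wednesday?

3

Day of week of May 19 in each year:
1963: Sun, 1964: Tue, 1965: Wed ✓, 1966: Thu, 1967: Fri, 1968: Sun, 1969: Mon, 1970: Tue, 1971: Wed ✓, 1972: Fri, 1973: Sat, 1974: Sun, 1975: Mon, 1976: Wed ✓, 1977: Thu
Wednesdays: 1965, 1971, 1976.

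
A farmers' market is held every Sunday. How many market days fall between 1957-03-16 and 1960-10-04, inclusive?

1957-03-16 is a Saturday.
From 1957-03-16 to 1960-10-04 is 1299 days inclusive.
1299 = 7 × 185 + 4, so there are 185 full weeks plus 4 extra days.
Each full week contributes one Sunday: 185 so far.
The 4 extra days are Sat, Sun, Mon, Tue — 1 of them qualifies.
Total: 185 + 1 = 186.

186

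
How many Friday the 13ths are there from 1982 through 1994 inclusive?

22

Friday-the-13ths by year:
1982: Aug
1983: May
1984: Jan, Apr, Jul
1985: Sep, Dec
1986: Jun
1987: Feb, Mar, Nov
1988: May
1989: Jan, Oct
1990: Apr, Jul
1991: Sep, Dec
1992: Mar, Nov
1993: Aug
1994: May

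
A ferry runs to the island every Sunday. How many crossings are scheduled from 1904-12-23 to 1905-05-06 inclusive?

19

1904-12-23 is a Friday.
That's 135 days from start to end, counting both.
135 = 7 × 19 + 2, so there are 19 full weeks plus 2 extra days.
Each full week contributes one Sunday: 19 so far.
The 2 extra days are Fri, Sat — none qualify.
Total: 19 + 0 = 19.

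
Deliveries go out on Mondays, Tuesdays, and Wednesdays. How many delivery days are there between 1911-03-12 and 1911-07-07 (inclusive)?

1911-03-12 is a Sunday.
From 1911-03-12 to 1911-07-07 is 118 days inclusive.
118 = 7 × 16 + 6, so there are 16 full weeks plus 6 extra days.
Each full week contributes 3 days from the set (Mon, Tue, Wed): 16 × 3 = 48.
The 6 extra days are Sun, Mon, Tue, Wed, Thu, Fri — 3 of them qualify.
Total: 48 + 3 = 51.

51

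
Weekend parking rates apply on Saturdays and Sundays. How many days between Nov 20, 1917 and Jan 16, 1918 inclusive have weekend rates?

Nov 20, 1917 is a Tuesday.
From Nov 20, 1917 to Jan 16, 1918 is 58 days inclusive.
58 = 7 × 8 + 2, so there are 8 full weeks plus 2 extra days.
Each full week contributes 2 weekend days (Sat, Sun): 8 × 2 = 16.
The 2 extra days are Tuesday, Wednesday — none qualify.
Total: 16 + 0 = 16.

16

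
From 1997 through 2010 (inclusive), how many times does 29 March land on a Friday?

1

Day of week of March 29 in each year:
1997: Sat, 1998: Sun, 1999: Mon, 2000: Wed, 2001: Thu, 2002: Fri ✓, 2003: Sat, 2004: Mon, 2005: Tue, 2006: Wed, 2007: Thu, 2008: Sat, 2009: Sun, 2010: Mon
Fridays: 2002.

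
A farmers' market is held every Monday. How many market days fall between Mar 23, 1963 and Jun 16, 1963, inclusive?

Mar 23, 1963 is a Saturday.
The range spans 86 days (inclusive of both endpoints).
86 = 7 × 12 + 2, so there are 12 full weeks plus 2 extra days.
Each full week contributes one Monday: 12 so far.
The 2 extra days are Saturday, Sunday — none qualify.
Total: 12 + 0 = 12.

12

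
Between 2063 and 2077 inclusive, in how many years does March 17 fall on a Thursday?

2

Day of week of March 17 in each year:
2063: Sat, 2064: Mon, 2065: Tue, 2066: Wed, 2067: Thu ✓, 2068: Sat, 2069: Sun, 2070: Mon, 2071: Tue, 2072: Thu ✓, 2073: Fri, 2074: Sat, 2075: Sun, 2076: Tue, 2077: Wed
Thursdays: 2067, 2072.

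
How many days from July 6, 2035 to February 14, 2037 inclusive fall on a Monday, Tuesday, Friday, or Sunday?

337

July 6, 2035 is a Friday.
The range spans 590 days (inclusive of both endpoints).
590 = 7 × 84 + 2, so there are 84 full weeks plus 2 extra days.
Each full week contributes 4 days from the set (Mon, Tue, Fri, Sun): 84 × 4 = 336.
The 2 extra days are Fri, Sat — 1 of them qualifies.
Total: 336 + 1 = 337.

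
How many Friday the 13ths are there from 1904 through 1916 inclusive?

21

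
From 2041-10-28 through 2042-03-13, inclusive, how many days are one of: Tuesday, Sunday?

39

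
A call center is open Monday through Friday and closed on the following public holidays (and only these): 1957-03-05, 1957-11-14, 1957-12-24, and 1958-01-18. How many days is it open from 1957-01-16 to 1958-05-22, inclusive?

1957-01-16 is a Wednesday.
The range spans 492 days (inclusive of both endpoints).
492 = 7 × 70 + 2, so there are 70 full weeks plus 2 extra days.
Each full week contributes 5 weekdays (Mon–Fri): 70 × 5 = 350.
The 2 extra days are Wed, Thu — 2 of them qualify.
Total: 350 + 2 = 352.
Holidays: 1957-03-05 (Tue); 1957-11-14 (Thu); 1957-12-24 (Tue); 1958-01-18 (Sat).
3 of the 4 holidays fall on weekdays; the rest are weekends and were already excluded.
Business days: 352 − 3 = 349.

349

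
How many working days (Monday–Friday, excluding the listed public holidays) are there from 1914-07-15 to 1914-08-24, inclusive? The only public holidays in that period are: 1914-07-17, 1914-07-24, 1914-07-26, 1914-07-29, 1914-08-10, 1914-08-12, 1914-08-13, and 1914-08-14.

22 working days

1914-07-15 is a Wednesday.
From 1914-07-15 to 1914-08-24 is 41 days inclusive.
41 = 7 × 5 + 6, so there are 5 full weeks plus 6 extra days.
Each full week contributes 5 weekdays (Mon–Fri): 5 × 5 = 25.
The 6 extra days are Wed, Thu, Fri, Sat, Sun, Mon — 4 of them qualify.
Total: 25 + 4 = 29.
Holidays: 1914-07-17 (Fri); 1914-07-24 (Fri); 1914-07-26 (Sun); 1914-07-29 (Wed); 1914-08-10 (Mon); 1914-08-12 (Wed); 1914-08-13 (Thu); 1914-08-14 (Fri).
7 of the 8 holidays fall on weekdays; the rest are weekends and were already excluded.
Business days: 29 − 7 = 22.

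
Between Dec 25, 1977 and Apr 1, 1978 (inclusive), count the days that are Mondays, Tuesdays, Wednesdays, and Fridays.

56

Dec 25, 1977 is a Sunday.
The range spans 98 days (inclusive of both endpoints).
98 = 7 × 14, so the span is exactly 14 full weeks.
Each full week contributes 4 days from the set (Mon, Tue, Wed, Fri): 14 × 4 = 56.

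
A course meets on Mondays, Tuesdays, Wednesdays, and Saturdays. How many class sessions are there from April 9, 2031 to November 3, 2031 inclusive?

April 9, 2031 is a Wednesday.
That's 209 days from start to end, counting both.
209 = 7 × 29 + 6, so there are 29 full weeks plus 6 extra days.
Each full week contributes 4 days from the set (Mon, Tue, Wed, Sat): 29 × 4 = 116.
The 6 extra days are Wednesday, Thursday, Friday, Saturday, Sunday, Monday — 3 of them qualify.
Total: 116 + 3 = 119.

119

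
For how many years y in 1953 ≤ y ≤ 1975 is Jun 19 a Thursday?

3

Day of week of June 19 in each year:
1953: Fri, 1954: Sat, 1955: Sun, 1956: Tue, 1957: Wed, 1958: Thu ✓, 1959: Fri, 1960: Sun, 1961: Mon, 1962: Tue, 1963: Wed, 1964: Fri, 1965: Sat, 1966: Sun, 1967: Mon, 1968: Wed, 1969: Thu ✓, 1970: Fri, 1971: Sat, 1972: Mon, 1973: Tue, 1974: Wed, 1975: Thu ✓
Thursdays: 1958, 1969, 1975.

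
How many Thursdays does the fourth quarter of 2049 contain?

2049-10-01 is a Friday.
That's 92 days from start to end, counting both.
92 = 7 × 13 + 1, so there are 13 full weeks plus 1 extra day.
Each full week contributes one Thursday: 13 so far.
The 1 extra day is Friday — none qualify.
Total: 13 + 0 = 13.

13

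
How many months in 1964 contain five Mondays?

A month has five Mondays exactly when Monday falls within its first (length − 28) days.
Jan: 31 days, starts Wed → 5 of Wed, Thu, Fri
Feb: 29 days, starts Sat → 5 of Sat
Mar: 31 days, starts Sun → 5 of Sun, Mon, Tue ✓
Apr: 30 days, starts Wed → 5 of Wed, Thu
May: 31 days, starts Fri → 5 of Fri, Sat, Sun
Jun: 30 days, starts Mon → 5 of Mon, Tue ✓
Jul: 31 days, starts Wed → 5 of Wed, Thu, Fri
Aug: 31 days, starts Sat → 5 of Sat, Sun, Mon ✓
Sep: 30 days, starts Tue → 5 of Tue, Wed
Oct: 31 days, starts Thu → 5 of Thu, Fri, Sat
Nov: 30 days, starts Sun → 5 of Sun, Mon ✓
Dec: 31 days, starts Tue → 5 of Tue, Wed, Thu
Months with five Mondays: Mar, Jun, Aug, Nov.

4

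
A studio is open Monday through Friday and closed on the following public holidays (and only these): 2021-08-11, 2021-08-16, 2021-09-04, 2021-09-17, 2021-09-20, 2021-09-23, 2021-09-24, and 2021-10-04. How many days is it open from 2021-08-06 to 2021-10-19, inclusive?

46 working days

2021-08-06 is a Friday.
That's 75 days from start to end, counting both.
75 = 7 × 10 + 5, so there are 10 full weeks plus 5 extra days.
Each full week contributes 5 weekdays (Mon–Fri): 10 × 5 = 50.
The 5 extra days are Friday, Saturday, Sunday, Monday, Tuesday — 3 of them qualify.
Total: 50 + 3 = 53.
Holidays: 2021-08-11 (Wed); 2021-08-16 (Mon); 2021-09-04 (Sat); 2021-09-17 (Fri); 2021-09-20 (Mon); 2021-09-23 (Thu); 2021-09-24 (Fri); 2021-10-04 (Mon).
7 of the 8 holidays fall on weekdays; the rest are weekends and were already excluded.
Business days: 53 − 7 = 46.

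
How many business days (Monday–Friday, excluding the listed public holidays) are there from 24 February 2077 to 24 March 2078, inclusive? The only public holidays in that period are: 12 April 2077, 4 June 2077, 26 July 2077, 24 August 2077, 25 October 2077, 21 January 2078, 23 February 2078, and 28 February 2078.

274

24 February 2077 is a Wednesday.
From 24 February 2077 to 24 March 2078 is 394 days inclusive.
394 = 7 × 56 + 2, so there are 56 full weeks plus 2 extra days.
Each full week contributes 5 weekdays (Mon–Fri): 56 × 5 = 280.
The 2 extra days are Wed, Thu — 2 of them qualify.
Total: 280 + 2 = 282.
Holidays: 12 April 2077 (Mon); 4 June 2077 (Fri); 26 July 2077 (Mon); 24 August 2077 (Tue); 25 October 2077 (Mon); 21 January 2078 (Fri); 23 February 2078 (Wed); 28 February 2078 (Mon).
All 8 holidays fall on weekdays, so subtract 8.
Business days: 282 − 8 = 274.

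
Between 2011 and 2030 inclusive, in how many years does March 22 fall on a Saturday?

2

Day of week of March 22 in each year:
2011: Tue, 2012: Thu, 2013: Fri, 2014: Sat ✓, 2015: Sun, 2016: Tue, 2017: Wed, 2018: Thu, 2019: Fri, 2020: Sun, 2021: Mon, 2022: Tue, 2023: Wed, 2024: Fri, 2025: Sat ✓, 2026: Sun, 2027: Mon, 2028: Wed, 2029: Thu, 2030: Fri
Saturdays: 2014, 2025.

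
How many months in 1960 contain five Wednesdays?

A month has five Wednesdays exactly when Wednesday falls within its first (length − 28) days.
Jan: 31 days, starts Fri → 5 of Fri, Sat, Sun
Feb: 29 days, starts Mon → 5 of Mon
Mar: 31 days, starts Tue → 5 of Tue, Wed, Thu ✓
Apr: 30 days, starts Fri → 5 of Fri, Sat
May: 31 days, starts Sun → 5 of Sun, Mon, Tue
Jun: 30 days, starts Wed → 5 of Wed, Thu ✓
Jul: 31 days, starts Fri → 5 of Fri, Sat, Sun
Aug: 31 days, starts Mon → 5 of Mon, Tue, Wed ✓
Sep: 30 days, starts Thu → 5 of Thu, Fri
Oct: 31 days, starts Sat → 5 of Sat, Sun, Mon
Nov: 30 days, starts Tue → 5 of Tue, Wed ✓
Dec: 31 days, starts Thu → 5 of Thu, Fri, Sat
Months with five Wednesdays: Mar, Jun, Aug, Nov.

4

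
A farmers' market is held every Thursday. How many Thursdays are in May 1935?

May 1, 1935 is a Wednesday.
That's 31 days from start to end, counting both.
31 = 7 × 4 + 3, so there are 4 full weeks plus 3 extra days.
Each full week contributes one Thursday: 4 so far.
The 3 extra days are Wed, Thu, Fri — 1 of them qualifies.
Total: 4 + 1 = 5.

5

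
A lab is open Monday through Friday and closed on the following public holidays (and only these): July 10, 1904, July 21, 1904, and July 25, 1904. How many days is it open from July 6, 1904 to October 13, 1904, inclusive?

July 6, 1904 is a Wednesday.
The range spans 100 days (inclusive of both endpoints).
100 = 7 × 14 + 2, so there are 14 full weeks plus 2 extra days.
Each full week contributes 5 weekdays (Mon–Fri): 14 × 5 = 70.
The 2 extra days are Wed, Thu — 2 of them qualify.
Total: 70 + 2 = 72.
Holidays: July 10, 1904 (Sun); July 21, 1904 (Thu); July 25, 1904 (Mon).
2 of the 3 holidays fall on weekdays; the rest are weekends and were already excluded.
Business days: 72 − 2 = 70.

70 business days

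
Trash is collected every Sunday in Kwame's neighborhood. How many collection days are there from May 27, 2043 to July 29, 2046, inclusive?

May 27, 2043 is a Wednesday.
That's 1160 days from start to end, counting both.
1160 = 7 × 165 + 5, so there are 165 full weeks plus 5 extra days.
Each full week contributes one Sunday: 165 so far.
The 5 extra days are Wednesday, Thursday, Friday, Saturday, Sunday — 1 of them qualifies.
Total: 165 + 1 = 166.

166 Sundays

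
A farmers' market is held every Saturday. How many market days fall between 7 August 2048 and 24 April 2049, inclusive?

38

7 August 2048 is a Friday.
The range spans 261 days (inclusive of both endpoints).
261 = 7 × 37 + 2, so there are 37 full weeks plus 2 extra days.
Each full week contributes one Saturday: 37 so far.
The 2 extra days are Friday, Saturday — 1 of them qualifies.
Total: 37 + 1 = 38.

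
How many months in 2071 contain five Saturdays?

A month has five Saturdays exactly when Saturday falls within its first (length − 28) days.
Jan: 31 days, starts Thu → 5 of Thu, Fri, Sat ✓
Feb: 28 days, starts Sun → 5 of (none)
Mar: 31 days, starts Sun → 5 of Sun, Mon, Tue
Apr: 30 days, starts Wed → 5 of Wed, Thu
May: 31 days, starts Fri → 5 of Fri, Sat, Sun ✓
Jun: 30 days, starts Mon → 5 of Mon, Tue
Jul: 31 days, starts Wed → 5 of Wed, Thu, Fri
Aug: 31 days, starts Sat → 5 of Sat, Sun, Mon ✓
Sep: 30 days, starts Tue → 5 of Tue, Wed
Oct: 31 days, starts Thu → 5 of Thu, Fri, Sat ✓
Nov: 30 days, starts Sun → 5 of Sun, Mon
Dec: 31 days, starts Tue → 5 of Tue, Wed, Thu
Months with five Saturdays: Jan, May, Aug, Oct.

4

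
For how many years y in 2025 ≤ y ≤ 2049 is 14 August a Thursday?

Day of week of August 14 in each year:
2025: Thu ✓, 2026: Fri, 2027: Sat, 2028: Mon, 2029: Tue, 2030: Wed, 2031: Thu ✓, 2032: Sat, 2033: Sun, 2034: Mon, 2035: Tue, 2036: Thu ✓, 2037: Fri, 2038: Sat, 2039: Sun, 2040: Tue, 2041: Wed, 2042: Thu ✓, 2043: Fri, 2044: Sun, 2045: Mon, 2046: Tue, 2047: Wed, 2048: Fri, 2049: Sat
Thursdays: 2025, 2031, 2036, 2042.

4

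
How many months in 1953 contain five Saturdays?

4

A month has five Saturdays exactly when Saturday falls within its first (length − 28) days.
Jan: 31 days, starts Thu → 5 of Thu, Fri, Sat ✓
Feb: 28 days, starts Sun → 5 of (none)
Mar: 31 days, starts Sun → 5 of Sun, Mon, Tue
Apr: 30 days, starts Wed → 5 of Wed, Thu
May: 31 days, starts Fri → 5 of Fri, Sat, Sun ✓
Jun: 30 days, starts Mon → 5 of Mon, Tue
Jul: 31 days, starts Wed → 5 of Wed, Thu, Fri
Aug: 31 days, starts Sat → 5 of Sat, Sun, Mon ✓
Sep: 30 days, starts Tue → 5 of Tue, Wed
Oct: 31 days, starts Thu → 5 of Thu, Fri, Sat ✓
Nov: 30 days, starts Sun → 5 of Sun, Mon
Dec: 31 days, starts Tue → 5 of Tue, Wed, Thu
Months with five Saturdays: Jan, May, Aug, Oct.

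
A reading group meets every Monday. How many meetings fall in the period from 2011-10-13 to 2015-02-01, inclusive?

172

2011-10-13 is a Thursday.
The range spans 1208 days (inclusive of both endpoints).
1208 = 7 × 172 + 4, so there are 172 full weeks plus 4 extra days.
Each full week contributes one Monday: 172 so far.
The 4 extra days are Thu, Fri, Sat, Sun — none qualify.
Total: 172 + 0 = 172.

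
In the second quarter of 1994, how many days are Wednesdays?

13

1994-04-01 is a Friday.
From 1994-04-01 to 1994-06-30 is 91 days inclusive.
91 = 7 × 13, so the span is exactly 13 full weeks.
Each full week contributes one Wednesday: 13 so far.
Total: 13.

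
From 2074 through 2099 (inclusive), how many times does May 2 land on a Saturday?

4

Day of week of May 2 in each year:
2074: Wed, 2075: Thu, 2076: Sat ✓, 2077: Sun, 2078: Mon, 2079: Tue, 2080: Thu, 2081: Fri, 2082: Sat ✓, 2083: Sun, 2084: Tue, 2085: Wed, 2086: Thu, 2087: Fri, 2088: Sun, 2089: Mon, 2090: Tue, 2091: Wed, 2092: Fri, 2093: Sat ✓, 2094: Sun, 2095: Mon, 2096: Wed, 2097: Thu, 2098: Fri, 2099: Sat ✓
Saturdays: 2076, 2082, 2093, 2099.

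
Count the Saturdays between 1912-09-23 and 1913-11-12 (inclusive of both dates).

59

1912-09-23 is a Monday.
From 1912-09-23 to 1913-11-12 is 416 days inclusive.
416 = 7 × 59 + 3, so there are 59 full weeks plus 3 extra days.
Each full week contributes one Saturday: 59 so far.
The 3 extra days are Monday, Tuesday, Wednesday — none qualify.
Total: 59 + 0 = 59.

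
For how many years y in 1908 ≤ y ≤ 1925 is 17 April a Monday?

3

Day of week of April 17 in each year:
1908: Fri, 1909: Sat, 1910: Sun, 1911: Mon ✓, 1912: Wed, 1913: Thu, 1914: Fri, 1915: Sat, 1916: Mon ✓, 1917: Tue, 1918: Wed, 1919: Thu, 1920: Sat, 1921: Sun, 1922: Mon ✓, 1923: Tue, 1924: Thu, 1925: Fri
Mondays: 1911, 1916, 1922.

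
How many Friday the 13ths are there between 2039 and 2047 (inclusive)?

Friday-the-13ths by year:
2039: May
2040: Jan, Apr, Jul
2041: Sep, Dec
2042: Jun
2043: Feb, Mar, Nov
2044: May
2045: Jan, Oct
2046: Apr, Jul
2047: Sep, Dec

17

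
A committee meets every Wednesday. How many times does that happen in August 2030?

4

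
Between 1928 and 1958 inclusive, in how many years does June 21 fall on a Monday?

4

Day of week of June 21 in each year:
1928: Thu, 1929: Fri, 1930: Sat, 1931: Sun, 1932: Tue, 1933: Wed, 1934: Thu, 1935: Fri, 1936: Sun, 1937: Mon ✓, 1938: Tue, 1939: Wed, 1940: Fri, 1941: Sat, 1942: Sun, 1943: Mon ✓, 1944: Wed, 1945: Thu, 1946: Fri, 1947: Sat, 1948: Mon ✓, 1949: Tue, 1950: Wed, 1951: Thu, 1952: Sat, 1953: Sun, 1954: Mon ✓, 1955: Tue, 1956: Thu, 1957: Fri, 1958: Sat
Mondays: 1937, 1943, 1948, 1954.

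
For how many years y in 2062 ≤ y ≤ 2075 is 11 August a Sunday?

Day of week of August 11 in each year:
2062: Fri, 2063: Sat, 2064: Mon, 2065: Tue, 2066: Wed, 2067: Thu, 2068: Sat, 2069: Sun ✓, 2070: Mon, 2071: Tue, 2072: Thu, 2073: Fri, 2074: Sat, 2075: Sun ✓
Sundays: 2069, 2075.

2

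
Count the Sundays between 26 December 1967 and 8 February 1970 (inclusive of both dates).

111 Sundays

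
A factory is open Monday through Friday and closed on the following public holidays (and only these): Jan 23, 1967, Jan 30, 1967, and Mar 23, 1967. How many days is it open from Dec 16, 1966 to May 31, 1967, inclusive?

116 business days

Dec 16, 1966 is a Friday.
The range spans 167 days (inclusive of both endpoints).
167 = 7 × 23 + 6, so there are 23 full weeks plus 6 extra days.
Each full week contributes 5 weekdays (Mon–Fri): 23 × 5 = 115.
The 6 extra days are Friday, Saturday, Sunday, Monday, Tuesday, Wednesday — 4 of them qualify.
Total: 115 + 4 = 119.
Holidays: Jan 23, 1967 (Mon); Jan 30, 1967 (Mon); Mar 23, 1967 (Thu).
All 3 holidays fall on weekdays, so subtract 3.
Business days: 119 − 3 = 116.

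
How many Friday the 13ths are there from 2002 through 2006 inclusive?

8

Friday-the-13ths by year:
2002: Sep, Dec
2003: Jun
2004: Feb, Aug
2005: May
2006: Jan, Oct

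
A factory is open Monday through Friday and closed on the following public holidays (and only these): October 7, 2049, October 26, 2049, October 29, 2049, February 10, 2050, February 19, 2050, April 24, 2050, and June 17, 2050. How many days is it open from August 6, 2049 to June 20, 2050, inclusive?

222

August 6, 2049 is a Friday.
That's 319 days from start to end, counting both.
319 = 7 × 45 + 4, so there are 45 full weeks plus 4 extra days.
Each full week contributes 5 weekdays (Mon–Fri): 45 × 5 = 225.
The 4 extra days are Friday, Saturday, Sunday, Monday — 2 of them qualify.
Total: 225 + 2 = 227.
Holidays: October 7, 2049 (Thu); October 26, 2049 (Tue); October 29, 2049 (Fri); February 10, 2050 (Thu); February 19, 2050 (Sat); April 24, 2050 (Sun); June 17, 2050 (Fri).
5 of the 7 holidays fall on weekdays; the rest are weekends and were already excluded.
Business days: 227 − 5 = 222.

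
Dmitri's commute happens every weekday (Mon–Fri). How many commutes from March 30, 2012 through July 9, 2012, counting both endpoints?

March 30, 2012 is a Friday.
The range spans 102 days (inclusive of both endpoints).
102 = 7 × 14 + 4, so there are 14 full weeks plus 4 extra days.
Each full week contributes 5 weekdays (Mon–Fri): 14 × 5 = 70.
The 4 extra days are Friday, Saturday, Sunday, Monday — 2 of them qualify.
Total: 70 + 2 = 72.

72 weekdays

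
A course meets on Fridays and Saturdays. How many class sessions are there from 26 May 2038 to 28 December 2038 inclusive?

62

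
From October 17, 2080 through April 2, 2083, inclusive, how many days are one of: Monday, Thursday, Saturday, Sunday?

513

October 17, 2080 is a Thursday.
From October 17, 2080 to April 2, 2083 is 898 days inclusive.
898 = 7 × 128 + 2, so there are 128 full weeks plus 2 extra days.
Each full week contributes 4 days from the set (Mon, Thu, Sat, Sun): 128 × 4 = 512.
The 2 extra days are Thursday, Friday — 1 of them qualifies.
Total: 512 + 1 = 513.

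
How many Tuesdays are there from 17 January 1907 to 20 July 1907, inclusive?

26

17 January 1907 is a Thursday.
The range spans 185 days (inclusive of both endpoints).
185 = 7 × 26 + 3, so there are 26 full weeks plus 3 extra days.
Each full week contributes one Tuesday: 26 so far.
The 3 extra days are Thu, Fri, Sat — none qualify.
Total: 26 + 0 = 26.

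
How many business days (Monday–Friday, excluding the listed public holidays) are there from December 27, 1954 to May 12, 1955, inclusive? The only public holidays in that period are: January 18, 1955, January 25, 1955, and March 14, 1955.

96 business days

December 27, 1954 is a Monday.
That's 137 days from start to end, counting both.
137 = 7 × 19 + 4, so there are 19 full weeks plus 4 extra days.
Each full week contributes 5 weekdays (Mon–Fri): 19 × 5 = 95.
The 4 extra days are Mon, Tue, Wed, Thu — 4 of them qualify.
Total: 95 + 4 = 99.
Holidays: January 18, 1955 (Tue); January 25, 1955 (Tue); March 14, 1955 (Mon).
All 3 holidays fall on weekdays, so subtract 3.
Business days: 99 − 3 = 96.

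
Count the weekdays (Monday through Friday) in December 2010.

1 December 2010 is a Wednesday.
That's 31 days from start to end, counting both.
31 = 7 × 4 + 3, so there are 4 full weeks plus 3 extra days.
Each full week contributes 5 weekdays (Mon–Fri): 4 × 5 = 20.
The 3 extra days are Wednesday, Thursday, Friday — 3 of them qualify.
Total: 20 + 3 = 23.

23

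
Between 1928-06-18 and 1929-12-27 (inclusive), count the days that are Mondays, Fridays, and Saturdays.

1928-06-18 is a Monday.
The range spans 558 days (inclusive of both endpoints).
558 = 7 × 79 + 5, so there are 79 full weeks plus 5 extra days.
Each full week contributes 3 days from the set (Mon, Fri, Sat): 79 × 3 = 237.
The 5 extra days are Monday, Tuesday, Wednesday, Thursday, Friday — 2 of them qualify.
Total: 237 + 2 = 239.

239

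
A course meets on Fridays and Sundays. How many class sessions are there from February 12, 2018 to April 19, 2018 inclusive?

February 12, 2018 is a Monday.
That's 67 days from start to end, counting both.
67 = 7 × 9 + 4, so there are 9 full weeks plus 4 extra days.
Each full week contributes 2 days from the set (Fri, Sun): 9 × 2 = 18.
The 4 extra days are Monday, Tuesday, Wednesday, Thursday — none qualify.
Total: 18 + 0 = 18.

18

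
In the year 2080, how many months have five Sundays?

A month has five Sundays exactly when Sunday falls within its first (length − 28) days.
Jan: 31 days, starts Mon → 5 of Mon, Tue, Wed
Feb: 29 days, starts Thu → 5 of Thu
Mar: 31 days, starts Fri → 5 of Fri, Sat, Sun ✓
Apr: 30 days, starts Mon → 5 of Mon, Tue
May: 31 days, starts Wed → 5 of Wed, Thu, Fri
Jun: 30 days, starts Sat → 5 of Sat, Sun ✓
Jul: 31 days, starts Mon → 5 of Mon, Tue, Wed
Aug: 31 days, starts Thu → 5 of Thu, Fri, Sat
Sep: 30 days, starts Sun → 5 of Sun, Mon ✓
Oct: 31 days, starts Tue → 5 of Tue, Wed, Thu
Nov: 30 days, starts Fri → 5 of Fri, Sat
Dec: 31 days, starts Sun → 5 of Sun, Mon, Tue ✓
Months with five Sundays: Mar, Jun, Sep, Dec.

4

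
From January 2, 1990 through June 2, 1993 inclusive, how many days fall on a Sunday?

178

January 2, 1990 is a Tuesday.
From January 2, 1990 to June 2, 1993 is 1248 days inclusive.
1248 = 7 × 178 + 2, so there are 178 full weeks plus 2 extra days.
Each full week contributes one Sunday: 178 so far.
The 2 extra days are Tue, Wed — none qualify.
Total: 178 + 0 = 178.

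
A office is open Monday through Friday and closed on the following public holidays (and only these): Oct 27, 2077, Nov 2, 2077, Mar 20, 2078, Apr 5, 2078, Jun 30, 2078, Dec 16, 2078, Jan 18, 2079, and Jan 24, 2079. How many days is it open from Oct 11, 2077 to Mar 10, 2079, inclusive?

363 working days

Oct 11, 2077 is a Monday.
From Oct 11, 2077 to Mar 10, 2079 is 516 days inclusive.
516 = 7 × 73 + 5, so there are 73 full weeks plus 5 extra days.
Each full week contributes 5 weekdays (Mon–Fri): 73 × 5 = 365.
The 5 extra days are Monday, Tuesday, Wednesday, Thursday, Friday — 5 of them qualify.
Total: 365 + 5 = 370.
Holidays: Oct 27, 2077 (Wed); Nov 2, 2077 (Tue); Mar 20, 2078 (Sun); Apr 5, 2078 (Tue); Jun 30, 2078 (Thu); Dec 16, 2078 (Fri); Jan 18, 2079 (Wed); Jan 24, 2079 (Tue).
7 of the 8 holidays fall on weekdays; the rest are weekends and were already excluded.
Business days: 370 − 7 = 363.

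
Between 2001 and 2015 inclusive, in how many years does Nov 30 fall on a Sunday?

3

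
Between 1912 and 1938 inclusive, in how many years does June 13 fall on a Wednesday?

Day of week of June 13 in each year:
1912: Thu, 1913: Fri, 1914: Sat, 1915: Sun, 1916: Tue, 1917: Wed ✓, 1918: Thu, 1919: Fri, 1920: Sun, 1921: Mon, 1922: Tue, 1923: Wed ✓, 1924: Fri, 1925: Sat, 1926: Sun, 1927: Mon, 1928: Wed ✓, 1929: Thu, 1930: Fri, 1931: Sat, 1932: Mon, 1933: Tue, 1934: Wed ✓, 1935: Thu, 1936: Sat, 1937: Sun, 1938: Mon
Wednesdays: 1917, 1923, 1928, 1934.

4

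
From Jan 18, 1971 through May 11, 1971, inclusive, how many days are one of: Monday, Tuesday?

Jan 18, 1971 is a Monday.
That's 114 days from start to end, counting both.
114 = 7 × 16 + 2, so there are 16 full weeks plus 2 extra days.
Each full week contributes 2 days from the set (Mon, Tue): 16 × 2 = 32.
The 2 extra days are Monday, Tuesday — 2 of them qualify.
Total: 32 + 2 = 34.

34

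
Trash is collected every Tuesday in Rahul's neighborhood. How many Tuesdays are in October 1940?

5

1 October 1940 is a Tuesday.
That's 31 days from start to end, counting both.
31 = 7 × 4 + 3, so there are 4 full weeks plus 3 extra days.
Each full week contributes one Tuesday: 4 so far.
The 3 extra days are Tue, Wed, Thu — 1 of them qualifies.
Total: 4 + 1 = 5.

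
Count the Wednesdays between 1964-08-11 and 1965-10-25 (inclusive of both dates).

63

1964-08-11 is a Tuesday.
That's 441 days from start to end, counting both.
441 = 7 × 63, so the span is exactly 63 full weeks.
Each full week contributes one Wednesday: 63 so far.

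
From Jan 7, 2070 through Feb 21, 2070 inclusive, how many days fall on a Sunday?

Jan 7, 2070 is a Tuesday.
That's 46 days from start to end, counting both.
46 = 7 × 6 + 4, so there are 6 full weeks plus 4 extra days.
Each full week contributes one Sunday: 6 so far.
The 4 extra days are Tuesday, Wednesday, Thursday, Friday — none qualify.
Total: 6 + 0 = 6.

6 Sundays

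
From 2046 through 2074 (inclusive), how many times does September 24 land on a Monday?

5

Day of week of September 24 in each year:
2046: Mon ✓, 2047: Tue, 2048: Thu, 2049: Fri, 2050: Sat, 2051: Sun, 2052: Tue, 2053: Wed, 2054: Thu, 2055: Fri, 2056: Sun, 2057: Mon ✓, 2058: Tue, 2059: Wed, 2060: Fri, 2061: Sat, 2062: Sun, 2063: Mon ✓, 2064: Wed, 2065: Thu, 2066: Fri, 2067: Sat, 2068: Mon ✓, 2069: Tue, 2070: Wed, 2071: Thu, 2072: Sat, 2073: Sun, 2074: Mon ✓
Mondays: 2046, 2057, 2063, 2068, 2074.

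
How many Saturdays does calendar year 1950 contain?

January 1, 1950 is a Sunday.
That's 365 days from start to end, counting both.
365 = 7 × 52 + 1, so there are 52 full weeks plus 1 extra day.
Each full week contributes one Saturday: 52 so far.
The 1 extra day is Sun — none qualify.
Total: 52 + 0 = 52.

52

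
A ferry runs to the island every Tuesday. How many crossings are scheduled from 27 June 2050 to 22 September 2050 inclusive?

13 Tuesdays

27 June 2050 is a Monday.
That's 88 days from start to end, counting both.
88 = 7 × 12 + 4, so there are 12 full weeks plus 4 extra days.
Each full week contributes one Tuesday: 12 so far.
The 4 extra days are Mon, Tue, Wed, Thu — 1 of them qualifies.
Total: 12 + 1 = 13.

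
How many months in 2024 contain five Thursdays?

4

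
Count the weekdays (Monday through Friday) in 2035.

261 weekdays

January 1, 2035 is a Monday.
That's 365 days from start to end, counting both.
365 = 7 × 52 + 1, so there are 52 full weeks plus 1 extra day.
Each full week contributes 5 weekdays (Mon–Fri): 52 × 5 = 260.
The 1 extra day is Mon — 1 of them qualifies.
Total: 260 + 1 = 261.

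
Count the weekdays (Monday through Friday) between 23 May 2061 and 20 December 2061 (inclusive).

152 weekdays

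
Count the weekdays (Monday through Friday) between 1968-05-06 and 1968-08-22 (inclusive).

1968-05-06 is a Monday.
From 1968-05-06 to 1968-08-22 is 109 days inclusive.
109 = 7 × 15 + 4, so there are 15 full weeks plus 4 extra days.
Each full week contributes 5 weekdays (Mon–Fri): 15 × 5 = 75.
The 4 extra days are Monday, Tuesday, Wednesday, Thursday — 4 of them qualify.
Total: 75 + 4 = 79.

79 weekdays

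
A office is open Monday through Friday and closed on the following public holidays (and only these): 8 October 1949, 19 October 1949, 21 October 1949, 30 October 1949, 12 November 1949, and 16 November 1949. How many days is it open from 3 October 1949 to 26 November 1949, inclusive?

37

3 October 1949 is a Monday.
The range spans 55 days (inclusive of both endpoints).
55 = 7 × 7 + 6, so there are 7 full weeks plus 6 extra days.
Each full week contributes 5 weekdays (Mon–Fri): 7 × 5 = 35.
The 6 extra days are Mon, Tue, Wed, Thu, Fri, Sat — 5 of them qualify.
Total: 35 + 5 = 40.
Holidays: 8 October 1949 (Sat); 19 October 1949 (Wed); 21 October 1949 (Fri); 30 October 1949 (Sun); 12 November 1949 (Sat); 16 November 1949 (Wed).
3 of the 6 holidays fall on weekdays; the rest are weekends and were already excluded.
Business days: 40 − 3 = 37.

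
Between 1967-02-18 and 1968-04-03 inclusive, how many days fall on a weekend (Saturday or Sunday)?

118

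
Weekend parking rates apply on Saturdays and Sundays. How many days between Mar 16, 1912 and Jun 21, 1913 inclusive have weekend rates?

133

Mar 16, 1912 is a Saturday.
From Mar 16, 1912 to Jun 21, 1913 is 463 days inclusive.
463 = 7 × 66 + 1, so there are 66 full weeks plus 1 extra day.
Each full week contributes 2 weekend days (Sat, Sun): 66 × 2 = 132.
The 1 extra day is Saturday — 1 of them qualifies.
Total: 132 + 1 = 133.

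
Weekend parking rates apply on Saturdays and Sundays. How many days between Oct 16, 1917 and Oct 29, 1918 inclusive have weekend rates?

108

Oct 16, 1917 is a Tuesday.
From Oct 16, 1917 to Oct 29, 1918 is 379 days inclusive.
379 = 7 × 54 + 1, so there are 54 full weeks plus 1 extra day.
Each full week contributes 2 weekend days (Sat, Sun): 54 × 2 = 108.
The 1 extra day is Tue — none qualify.
Total: 108 + 0 = 108.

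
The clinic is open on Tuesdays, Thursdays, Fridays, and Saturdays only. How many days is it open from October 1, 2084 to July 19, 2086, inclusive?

375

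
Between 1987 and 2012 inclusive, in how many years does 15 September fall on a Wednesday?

Day of week of September 15 in each year:
1987: Tue, 1988: Thu, 1989: Fri, 1990: Sat, 1991: Sun, 1992: Tue, 1993: Wed ✓, 1994: Thu, 1995: Fri, 1996: Sun, 1997: Mon, 1998: Tue, 1999: Wed ✓, 2000: Fri, 2001: Sat, 2002: Sun, 2003: Mon, 2004: Wed ✓, 2005: Thu, 2006: Fri, 2007: Sat, 2008: Mon, 2009: Tue, 2010: Wed ✓, 2011: Thu, 2012: Sat
Wednesdays: 1993, 1999, 2004, 2010.

4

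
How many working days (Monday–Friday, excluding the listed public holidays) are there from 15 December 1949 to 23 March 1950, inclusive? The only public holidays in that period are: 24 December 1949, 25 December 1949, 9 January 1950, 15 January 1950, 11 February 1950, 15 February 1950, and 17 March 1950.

68

15 December 1949 is a Thursday.
That's 99 days from start to end, counting both.
99 = 7 × 14 + 1, so there are 14 full weeks plus 1 extra day.
Each full week contributes 5 weekdays (Mon–Fri): 14 × 5 = 70.
The 1 extra day is Thursday — 1 of them qualifies.
Total: 70 + 1 = 71.
Holidays: 24 December 1949 (Sat); 25 December 1949 (Sun); 9 January 1950 (Mon); 15 January 1950 (Sun); 11 February 1950 (Sat); 15 February 1950 (Wed); 17 March 1950 (Fri).
3 of the 7 holidays fall on weekdays; the rest are weekends and were already excluded.
Business days: 71 − 3 = 68.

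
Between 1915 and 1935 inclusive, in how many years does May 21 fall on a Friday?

Day of week of May 21 in each year:
1915: Fri ✓, 1916: Sun, 1917: Mon, 1918: Tue, 1919: Wed, 1920: Fri ✓, 1921: Sat, 1922: Sun, 1923: Mon, 1924: Wed, 1925: Thu, 1926: Fri ✓, 1927: Sat, 1928: Mon, 1929: Tue, 1930: Wed, 1931: Thu, 1932: Sat, 1933: Sun, 1934: Mon, 1935: Tue
Fridays: 1915, 1920, 1926.

3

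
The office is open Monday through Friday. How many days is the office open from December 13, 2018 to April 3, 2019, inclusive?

December 13, 2018 is a Thursday.
That's 112 days from start to end, counting both.
112 = 7 × 16, so the span is exactly 16 full weeks.
Each full week contributes 5 weekdays (Mon–Fri): 16 × 5 = 80.
Total: 80.

80 weekdays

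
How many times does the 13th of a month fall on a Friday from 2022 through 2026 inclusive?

Friday-the-13ths by year:
2022: May
2023: Jan, Oct
2024: Sep, Dec
2025: Jun
2026: Feb, Mar, Nov

9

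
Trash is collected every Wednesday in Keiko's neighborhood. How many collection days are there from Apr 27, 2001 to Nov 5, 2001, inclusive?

Apr 27, 2001 is a Friday.
The range spans 193 days (inclusive of both endpoints).
193 = 7 × 27 + 4, so there are 27 full weeks plus 4 extra days.
Each full week contributes one Wednesday: 27 so far.
The 4 extra days are Fri, Sat, Sun, Mon — none qualify.
Total: 27 + 0 = 27.

27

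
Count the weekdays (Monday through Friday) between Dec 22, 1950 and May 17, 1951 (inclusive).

Dec 22, 1950 is a Friday.
The range spans 147 days (inclusive of both endpoints).
147 = 7 × 21, so the span is exactly 21 full weeks.
Each full week contributes 5 weekdays (Mon–Fri): 21 × 5 = 105.
Total: 105.

105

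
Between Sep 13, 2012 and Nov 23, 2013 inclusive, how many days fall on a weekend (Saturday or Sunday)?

125

Sep 13, 2012 is a Thursday.
The range spans 437 days (inclusive of both endpoints).
437 = 7 × 62 + 3, so there are 62 full weeks plus 3 extra days.
Each full week contributes 2 weekend days (Sat, Sun): 62 × 2 = 124.
The 3 extra days are Thu, Fri, Sat — 1 of them qualifies.
Total: 124 + 1 = 125.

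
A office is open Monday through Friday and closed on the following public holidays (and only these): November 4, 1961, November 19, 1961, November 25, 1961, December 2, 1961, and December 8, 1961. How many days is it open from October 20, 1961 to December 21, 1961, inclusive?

October 20, 1961 is a Friday.
The range spans 63 days (inclusive of both endpoints).
63 = 7 × 9, so the span is exactly 9 full weeks.
Each full week contributes 5 weekdays (Mon–Fri): 9 × 5 = 45.
Total: 45.
Holidays: November 4, 1961 (Sat); November 19, 1961 (Sun); November 25, 1961 (Sat); December 2, 1961 (Sat); December 8, 1961 (Fri).
1 of the 5 holidays fall on weekdays; the rest are weekends and were already excluded.
Business days: 45 − 1 = 44.

44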